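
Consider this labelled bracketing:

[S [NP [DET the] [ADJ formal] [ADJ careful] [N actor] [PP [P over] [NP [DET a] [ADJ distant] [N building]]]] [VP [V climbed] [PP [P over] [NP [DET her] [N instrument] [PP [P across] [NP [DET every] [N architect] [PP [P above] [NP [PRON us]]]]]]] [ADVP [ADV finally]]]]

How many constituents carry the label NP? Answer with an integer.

5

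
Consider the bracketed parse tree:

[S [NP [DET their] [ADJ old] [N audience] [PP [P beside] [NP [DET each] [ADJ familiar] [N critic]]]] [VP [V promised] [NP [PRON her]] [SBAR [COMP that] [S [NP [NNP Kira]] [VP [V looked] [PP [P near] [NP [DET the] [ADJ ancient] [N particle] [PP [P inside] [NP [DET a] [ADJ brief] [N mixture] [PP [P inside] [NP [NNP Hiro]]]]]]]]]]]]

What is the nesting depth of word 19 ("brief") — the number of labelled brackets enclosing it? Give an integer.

10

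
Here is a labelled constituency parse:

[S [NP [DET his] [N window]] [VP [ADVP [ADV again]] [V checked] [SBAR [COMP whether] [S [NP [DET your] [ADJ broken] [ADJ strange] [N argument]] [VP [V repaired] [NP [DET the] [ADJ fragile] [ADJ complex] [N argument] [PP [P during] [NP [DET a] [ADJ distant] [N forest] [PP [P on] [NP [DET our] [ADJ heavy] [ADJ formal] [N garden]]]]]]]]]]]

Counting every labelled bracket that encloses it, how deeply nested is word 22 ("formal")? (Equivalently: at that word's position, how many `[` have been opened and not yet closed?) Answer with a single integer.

11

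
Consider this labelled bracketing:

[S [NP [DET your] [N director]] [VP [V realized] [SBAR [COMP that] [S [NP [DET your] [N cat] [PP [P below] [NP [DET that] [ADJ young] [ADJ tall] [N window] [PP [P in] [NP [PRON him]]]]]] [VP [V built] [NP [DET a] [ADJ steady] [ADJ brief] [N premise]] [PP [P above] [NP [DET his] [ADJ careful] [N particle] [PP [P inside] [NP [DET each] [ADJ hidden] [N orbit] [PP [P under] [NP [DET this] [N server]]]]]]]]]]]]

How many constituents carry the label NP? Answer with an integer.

8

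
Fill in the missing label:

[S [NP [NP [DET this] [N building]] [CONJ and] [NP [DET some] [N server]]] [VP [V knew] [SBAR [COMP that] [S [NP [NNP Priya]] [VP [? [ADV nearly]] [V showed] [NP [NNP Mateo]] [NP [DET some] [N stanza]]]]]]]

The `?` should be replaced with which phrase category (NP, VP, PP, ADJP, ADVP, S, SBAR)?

Looking at what the `?` directly dominates — ADV 'nearly' — this is an adverb phrase (ADVP).

ADVP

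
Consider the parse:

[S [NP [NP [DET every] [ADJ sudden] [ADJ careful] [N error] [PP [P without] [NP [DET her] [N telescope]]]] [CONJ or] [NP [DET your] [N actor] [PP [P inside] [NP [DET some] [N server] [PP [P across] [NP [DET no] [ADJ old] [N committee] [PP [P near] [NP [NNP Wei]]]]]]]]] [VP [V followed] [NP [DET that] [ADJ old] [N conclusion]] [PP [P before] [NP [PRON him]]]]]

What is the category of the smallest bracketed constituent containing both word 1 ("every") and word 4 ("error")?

NP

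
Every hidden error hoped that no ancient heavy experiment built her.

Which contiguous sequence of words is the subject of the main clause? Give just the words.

every hidden error

The subject of the main clause is the NP immediately before the verb "hoped": "every hidden error".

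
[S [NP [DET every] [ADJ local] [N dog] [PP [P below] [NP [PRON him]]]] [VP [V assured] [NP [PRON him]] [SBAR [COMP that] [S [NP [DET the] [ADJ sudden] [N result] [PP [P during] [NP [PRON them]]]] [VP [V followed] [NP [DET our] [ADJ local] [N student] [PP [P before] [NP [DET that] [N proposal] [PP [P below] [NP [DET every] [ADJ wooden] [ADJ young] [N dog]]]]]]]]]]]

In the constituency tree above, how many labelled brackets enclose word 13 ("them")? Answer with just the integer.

8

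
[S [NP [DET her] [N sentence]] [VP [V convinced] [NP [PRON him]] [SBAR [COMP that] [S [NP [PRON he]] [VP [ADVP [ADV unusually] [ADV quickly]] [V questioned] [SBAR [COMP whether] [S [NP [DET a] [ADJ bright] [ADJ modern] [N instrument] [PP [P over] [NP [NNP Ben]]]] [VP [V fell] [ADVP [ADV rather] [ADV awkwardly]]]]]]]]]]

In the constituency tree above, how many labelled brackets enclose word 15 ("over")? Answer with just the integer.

10

The word sits inside P, which is inside PP, inside NP, inside S, inside SBAR, inside VP, inside S, inside SBAR, inside VP, inside S — 10 brackets in all.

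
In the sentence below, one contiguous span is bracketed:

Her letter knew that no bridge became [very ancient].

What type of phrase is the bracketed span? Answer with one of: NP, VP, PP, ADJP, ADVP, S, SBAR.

ADJP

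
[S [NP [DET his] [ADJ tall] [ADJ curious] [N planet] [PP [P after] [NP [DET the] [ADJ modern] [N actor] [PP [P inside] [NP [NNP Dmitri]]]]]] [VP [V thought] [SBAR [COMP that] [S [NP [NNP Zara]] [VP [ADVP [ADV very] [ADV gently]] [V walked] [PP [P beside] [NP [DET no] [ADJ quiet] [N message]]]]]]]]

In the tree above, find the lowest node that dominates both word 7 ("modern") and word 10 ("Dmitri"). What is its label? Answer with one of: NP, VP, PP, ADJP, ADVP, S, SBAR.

NP

Word 7 lies under S → NP → PP → NP → ADJ; word 10 lies under S → NP → PP → NP → PP → NP → NNP. The lowest shared node is the NP.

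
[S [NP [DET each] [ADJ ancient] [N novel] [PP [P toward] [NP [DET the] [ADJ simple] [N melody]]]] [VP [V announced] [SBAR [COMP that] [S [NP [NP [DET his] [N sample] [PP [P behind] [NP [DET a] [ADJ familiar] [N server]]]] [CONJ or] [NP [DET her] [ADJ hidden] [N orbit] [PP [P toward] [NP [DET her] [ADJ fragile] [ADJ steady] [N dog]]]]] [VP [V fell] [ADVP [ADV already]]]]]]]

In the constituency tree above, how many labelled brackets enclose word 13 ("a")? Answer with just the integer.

9

Path from the root down to the word: S → VP → SBAR → S → NP → NP → PP → NP → DET. That is 9 enclosing brackets.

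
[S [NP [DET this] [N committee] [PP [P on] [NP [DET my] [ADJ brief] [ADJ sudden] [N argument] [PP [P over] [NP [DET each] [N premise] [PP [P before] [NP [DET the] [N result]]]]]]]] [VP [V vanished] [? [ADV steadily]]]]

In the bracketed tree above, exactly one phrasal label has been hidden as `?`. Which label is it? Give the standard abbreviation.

ADVP

Looking at what the `?` directly dominates — ADV 'steadily' — this is an adverb phrase (ADVP).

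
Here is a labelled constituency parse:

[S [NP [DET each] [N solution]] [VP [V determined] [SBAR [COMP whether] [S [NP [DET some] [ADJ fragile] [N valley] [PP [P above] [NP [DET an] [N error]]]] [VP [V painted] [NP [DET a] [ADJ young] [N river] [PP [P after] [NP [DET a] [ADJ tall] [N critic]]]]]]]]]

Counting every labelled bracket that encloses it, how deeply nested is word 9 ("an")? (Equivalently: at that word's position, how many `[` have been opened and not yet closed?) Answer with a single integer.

8

Counting open brackets not yet closed at "an": [S [VP [SBAR [S [NP [PP [NP [DET = 8.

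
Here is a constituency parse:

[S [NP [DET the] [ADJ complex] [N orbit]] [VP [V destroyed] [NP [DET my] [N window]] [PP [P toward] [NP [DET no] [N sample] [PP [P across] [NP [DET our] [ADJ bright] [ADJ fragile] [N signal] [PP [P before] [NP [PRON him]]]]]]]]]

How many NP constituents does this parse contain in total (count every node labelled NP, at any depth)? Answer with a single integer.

5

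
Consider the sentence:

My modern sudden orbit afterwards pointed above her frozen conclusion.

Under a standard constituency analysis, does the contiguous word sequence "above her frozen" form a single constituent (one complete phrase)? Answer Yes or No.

No

The smallest constituent containing the whole sequence is the prepositional phrase [PP above her frozen conclusion], but the sequence is only part of it — it straddles the boundary between preposition "above" and noun phrase "her frozen conclusion".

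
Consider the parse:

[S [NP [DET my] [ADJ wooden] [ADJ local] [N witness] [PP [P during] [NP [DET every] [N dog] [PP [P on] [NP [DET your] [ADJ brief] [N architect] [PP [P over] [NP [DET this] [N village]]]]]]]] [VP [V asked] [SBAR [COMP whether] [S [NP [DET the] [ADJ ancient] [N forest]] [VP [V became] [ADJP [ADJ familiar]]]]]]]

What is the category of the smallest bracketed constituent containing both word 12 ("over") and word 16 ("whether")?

S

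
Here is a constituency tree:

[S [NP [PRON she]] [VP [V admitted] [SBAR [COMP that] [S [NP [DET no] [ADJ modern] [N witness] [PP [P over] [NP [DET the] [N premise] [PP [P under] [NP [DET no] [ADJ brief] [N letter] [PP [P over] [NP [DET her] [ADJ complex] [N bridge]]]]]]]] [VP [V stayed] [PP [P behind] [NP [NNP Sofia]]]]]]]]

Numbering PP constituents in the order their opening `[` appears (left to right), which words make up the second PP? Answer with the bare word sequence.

The PP opening brackets appear, in order, over: "over the premise under no brief letter over her complex bridge"; "under no brief letter over her complex bridge"; "over her complex bridge"; "behind Sofia". The second one spans "under no brief letter over her complex bridge".

under no brief letter over her complex bridge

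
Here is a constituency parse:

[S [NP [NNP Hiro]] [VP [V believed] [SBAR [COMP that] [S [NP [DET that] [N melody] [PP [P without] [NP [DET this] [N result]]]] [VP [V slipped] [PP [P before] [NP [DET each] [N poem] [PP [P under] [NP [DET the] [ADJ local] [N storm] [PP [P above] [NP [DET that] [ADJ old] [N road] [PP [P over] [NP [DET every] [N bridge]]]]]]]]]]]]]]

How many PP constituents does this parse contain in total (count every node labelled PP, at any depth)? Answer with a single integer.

5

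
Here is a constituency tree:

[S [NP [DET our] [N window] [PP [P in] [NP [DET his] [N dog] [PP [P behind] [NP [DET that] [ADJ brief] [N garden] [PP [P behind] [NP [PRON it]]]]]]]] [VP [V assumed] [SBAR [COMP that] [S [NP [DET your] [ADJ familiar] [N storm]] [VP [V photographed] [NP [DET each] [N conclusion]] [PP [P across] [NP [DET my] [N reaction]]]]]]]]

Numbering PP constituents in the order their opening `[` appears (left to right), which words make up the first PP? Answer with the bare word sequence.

Opening `[PP` markers occur at word positions 3, 6, 10, 20; the first of these opens the constituent [PP in his dog behind that brief garden behind it].

in his dog behind that brief garden behind it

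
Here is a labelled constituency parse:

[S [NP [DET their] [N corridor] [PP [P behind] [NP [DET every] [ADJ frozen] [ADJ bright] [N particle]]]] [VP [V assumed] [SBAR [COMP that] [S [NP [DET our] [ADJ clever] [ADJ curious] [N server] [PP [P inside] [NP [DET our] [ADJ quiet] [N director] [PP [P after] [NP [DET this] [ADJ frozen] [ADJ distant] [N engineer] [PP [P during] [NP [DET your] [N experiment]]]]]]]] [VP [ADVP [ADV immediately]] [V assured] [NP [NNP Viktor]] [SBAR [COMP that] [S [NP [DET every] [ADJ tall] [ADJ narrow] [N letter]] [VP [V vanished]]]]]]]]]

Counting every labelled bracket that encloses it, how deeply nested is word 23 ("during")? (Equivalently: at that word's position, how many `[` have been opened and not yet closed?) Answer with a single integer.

The word sits inside P, which is inside PP, inside NP, inside PP, inside NP, inside PP, inside NP, inside S, inside SBAR, inside VP, inside S — 11 brackets in all.

11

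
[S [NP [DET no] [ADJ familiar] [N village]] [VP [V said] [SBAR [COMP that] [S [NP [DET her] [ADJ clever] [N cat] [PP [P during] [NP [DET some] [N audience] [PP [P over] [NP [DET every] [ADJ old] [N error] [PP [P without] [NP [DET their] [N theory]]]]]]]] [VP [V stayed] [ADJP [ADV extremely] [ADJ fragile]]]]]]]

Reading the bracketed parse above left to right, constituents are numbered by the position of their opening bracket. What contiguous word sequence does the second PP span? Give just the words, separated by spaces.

over every old error without their theory

The PP opening brackets appear, in order, over: "during some audience over every old error without their theory"; "over every old error without their theory"; "without their theory". The second one spans "over every old error without their theory".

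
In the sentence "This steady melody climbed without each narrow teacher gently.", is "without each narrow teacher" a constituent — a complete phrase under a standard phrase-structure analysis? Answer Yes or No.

The sequence corresponds to a single PP node — the prepositional phrase "without each narrow teacher".

Yes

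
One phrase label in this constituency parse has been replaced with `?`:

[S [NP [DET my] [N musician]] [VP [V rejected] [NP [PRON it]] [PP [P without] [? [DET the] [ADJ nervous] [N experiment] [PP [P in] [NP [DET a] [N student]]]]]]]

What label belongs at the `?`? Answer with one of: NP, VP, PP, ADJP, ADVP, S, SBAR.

NP

The `?` node immediately contains: DET 'the', ADJ 'nervous', N 'experiment', PP. That is the internal structure of a noun phrase, so the label is NP.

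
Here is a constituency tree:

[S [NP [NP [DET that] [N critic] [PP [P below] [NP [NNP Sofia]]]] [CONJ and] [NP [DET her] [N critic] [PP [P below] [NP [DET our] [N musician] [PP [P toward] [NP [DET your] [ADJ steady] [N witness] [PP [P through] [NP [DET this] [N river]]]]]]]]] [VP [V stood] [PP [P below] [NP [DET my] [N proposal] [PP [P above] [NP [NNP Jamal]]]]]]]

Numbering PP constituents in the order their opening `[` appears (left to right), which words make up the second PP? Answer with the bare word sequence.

In left-to-right order the PP constituents are "below Sofia"; "below our musician toward your steady witness through this river"; "toward your steady witness through this river"; "through this river"; "below my proposal above Jamal"; "above Jamal". Number 2 is "below our musician toward your steady witness through this river".

below our musician toward your steady witness through this river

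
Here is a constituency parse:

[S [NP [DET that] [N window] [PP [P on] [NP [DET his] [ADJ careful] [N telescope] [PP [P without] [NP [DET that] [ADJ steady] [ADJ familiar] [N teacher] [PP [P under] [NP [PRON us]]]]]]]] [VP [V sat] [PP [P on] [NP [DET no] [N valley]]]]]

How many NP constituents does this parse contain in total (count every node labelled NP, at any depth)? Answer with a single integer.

5

The NP constituents are: [NP that window on his careful telescope without that steady familiar teacher under us]; [NP his careful telescope without that steady familiar teacher under us]; [NP that steady familiar teacher under us]; [NP us]; [NP no valley]. Total: 5.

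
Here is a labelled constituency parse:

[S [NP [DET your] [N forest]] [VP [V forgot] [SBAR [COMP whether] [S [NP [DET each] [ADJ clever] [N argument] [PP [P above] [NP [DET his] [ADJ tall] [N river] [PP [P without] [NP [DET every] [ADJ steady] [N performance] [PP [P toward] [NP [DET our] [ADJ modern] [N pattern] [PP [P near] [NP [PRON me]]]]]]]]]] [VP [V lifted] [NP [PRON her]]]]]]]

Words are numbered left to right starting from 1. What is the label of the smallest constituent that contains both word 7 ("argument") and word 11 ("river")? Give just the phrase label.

NP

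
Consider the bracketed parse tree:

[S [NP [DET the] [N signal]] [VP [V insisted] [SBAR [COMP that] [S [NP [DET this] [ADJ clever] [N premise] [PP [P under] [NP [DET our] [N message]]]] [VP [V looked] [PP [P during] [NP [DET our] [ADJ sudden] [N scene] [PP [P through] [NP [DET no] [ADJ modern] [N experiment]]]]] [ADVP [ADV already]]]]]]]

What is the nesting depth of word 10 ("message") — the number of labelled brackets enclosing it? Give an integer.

The word sits inside N, which is inside NP, inside PP, inside NP, inside S, inside SBAR, inside VP, inside S — 8 brackets in all.

8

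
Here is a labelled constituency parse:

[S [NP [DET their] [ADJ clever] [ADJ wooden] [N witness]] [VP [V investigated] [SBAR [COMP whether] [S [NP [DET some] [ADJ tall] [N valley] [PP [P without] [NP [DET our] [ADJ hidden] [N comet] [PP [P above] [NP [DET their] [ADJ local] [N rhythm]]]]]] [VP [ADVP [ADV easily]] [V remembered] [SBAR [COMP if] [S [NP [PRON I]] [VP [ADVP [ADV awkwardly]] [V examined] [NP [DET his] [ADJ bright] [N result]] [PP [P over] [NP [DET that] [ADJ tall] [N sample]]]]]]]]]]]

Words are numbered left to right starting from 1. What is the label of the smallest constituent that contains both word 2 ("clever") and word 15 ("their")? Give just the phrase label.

S

The smallest bracket enclosing both words is [S their clever wooden witness investigated whether some tall valley without our hidden comet above their local rhythm easily remembered if I awkwardly examined his bright result over that tall sample], so the label is S.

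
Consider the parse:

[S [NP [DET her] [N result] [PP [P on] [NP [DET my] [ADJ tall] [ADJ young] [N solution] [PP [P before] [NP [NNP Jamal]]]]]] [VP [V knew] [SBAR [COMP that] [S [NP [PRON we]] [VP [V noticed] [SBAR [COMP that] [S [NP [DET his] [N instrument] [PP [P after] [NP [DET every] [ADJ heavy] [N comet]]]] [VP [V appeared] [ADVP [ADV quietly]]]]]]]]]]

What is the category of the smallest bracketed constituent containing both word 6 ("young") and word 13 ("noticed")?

Both words fall inside [S her result on my tall young solution before Jamal knew that we noticed that his instrument after every heavy comet appeared quietly] (words 1–22), and no smaller constituent contains them both. Label: S.

S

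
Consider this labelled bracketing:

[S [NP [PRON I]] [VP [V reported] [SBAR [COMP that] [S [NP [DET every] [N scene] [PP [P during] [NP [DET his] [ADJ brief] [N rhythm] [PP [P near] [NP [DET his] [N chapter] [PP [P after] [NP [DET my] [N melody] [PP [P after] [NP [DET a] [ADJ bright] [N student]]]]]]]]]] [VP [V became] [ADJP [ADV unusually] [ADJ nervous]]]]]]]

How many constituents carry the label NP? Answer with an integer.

6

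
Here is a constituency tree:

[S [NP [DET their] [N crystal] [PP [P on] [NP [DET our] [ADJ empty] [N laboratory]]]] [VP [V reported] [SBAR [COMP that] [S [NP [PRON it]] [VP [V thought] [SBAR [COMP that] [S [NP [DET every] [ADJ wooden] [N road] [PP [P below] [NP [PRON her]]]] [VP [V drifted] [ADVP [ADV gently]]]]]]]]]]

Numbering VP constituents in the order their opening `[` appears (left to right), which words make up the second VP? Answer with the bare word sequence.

The VP opening brackets appear, in order, over: "reported that it thought that every wooden road below her drifted gently"; "thought that every wooden road below her drifted gently"; "drifted gently". The second one spans "thought that every wooden road below her drifted gently".

thought that every wooden road below her drifted gently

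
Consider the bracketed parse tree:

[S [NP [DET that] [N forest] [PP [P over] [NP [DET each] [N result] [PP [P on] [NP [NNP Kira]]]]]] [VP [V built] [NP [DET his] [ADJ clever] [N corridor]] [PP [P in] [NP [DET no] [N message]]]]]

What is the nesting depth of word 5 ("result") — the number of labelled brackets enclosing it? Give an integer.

Path from the root down to the word: S → NP → PP → NP → N. That is 5 enclosing brackets.

5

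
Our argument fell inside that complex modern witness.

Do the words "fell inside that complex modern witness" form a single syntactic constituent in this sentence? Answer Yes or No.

Yes

These words form the whole verb phrase headed by "fell", so yes — one constituent.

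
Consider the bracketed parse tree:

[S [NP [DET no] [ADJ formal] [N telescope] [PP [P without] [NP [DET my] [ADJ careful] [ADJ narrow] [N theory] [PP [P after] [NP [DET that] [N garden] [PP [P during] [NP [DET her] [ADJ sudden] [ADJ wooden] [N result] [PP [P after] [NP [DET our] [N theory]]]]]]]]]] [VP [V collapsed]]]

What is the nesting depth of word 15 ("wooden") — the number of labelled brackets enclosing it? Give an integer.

9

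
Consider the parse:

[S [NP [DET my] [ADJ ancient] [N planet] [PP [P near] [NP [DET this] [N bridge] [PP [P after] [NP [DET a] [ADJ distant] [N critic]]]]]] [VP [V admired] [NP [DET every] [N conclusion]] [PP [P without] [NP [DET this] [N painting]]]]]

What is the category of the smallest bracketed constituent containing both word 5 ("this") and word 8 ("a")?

NP

The smallest bracket enclosing both words is [NP this bridge after a distant critic], so the label is NP.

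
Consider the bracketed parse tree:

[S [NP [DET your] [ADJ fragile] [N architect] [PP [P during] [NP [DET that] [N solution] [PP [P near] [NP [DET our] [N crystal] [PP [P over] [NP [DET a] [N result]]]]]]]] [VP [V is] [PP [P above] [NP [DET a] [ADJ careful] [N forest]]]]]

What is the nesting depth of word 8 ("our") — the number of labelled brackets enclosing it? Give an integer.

The word sits inside DET, which is inside NP, inside PP, inside NP, inside PP, inside NP, inside S — 7 brackets in all.

7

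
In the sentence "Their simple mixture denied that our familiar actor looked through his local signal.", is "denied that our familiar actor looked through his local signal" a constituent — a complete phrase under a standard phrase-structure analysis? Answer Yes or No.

Yes

"denied that our familiar actor looked through his local signal" is exactly the verb phrase [VP denied that our familiar actor looked through his local signal], a complete constituent.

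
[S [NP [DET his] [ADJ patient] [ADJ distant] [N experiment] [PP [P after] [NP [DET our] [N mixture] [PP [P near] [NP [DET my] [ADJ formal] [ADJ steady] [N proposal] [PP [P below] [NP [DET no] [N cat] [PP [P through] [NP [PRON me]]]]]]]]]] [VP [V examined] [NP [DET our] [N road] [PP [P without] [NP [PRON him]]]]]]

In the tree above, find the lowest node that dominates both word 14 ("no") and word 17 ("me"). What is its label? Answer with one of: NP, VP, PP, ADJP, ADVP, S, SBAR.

NP

Word 14 lies under S → NP → PP → NP → PP → NP → PP → NP → DET; word 17 lies under S → NP → PP → NP → PP → NP → PP → NP → PP → NP → PRON. The lowest shared node is the NP.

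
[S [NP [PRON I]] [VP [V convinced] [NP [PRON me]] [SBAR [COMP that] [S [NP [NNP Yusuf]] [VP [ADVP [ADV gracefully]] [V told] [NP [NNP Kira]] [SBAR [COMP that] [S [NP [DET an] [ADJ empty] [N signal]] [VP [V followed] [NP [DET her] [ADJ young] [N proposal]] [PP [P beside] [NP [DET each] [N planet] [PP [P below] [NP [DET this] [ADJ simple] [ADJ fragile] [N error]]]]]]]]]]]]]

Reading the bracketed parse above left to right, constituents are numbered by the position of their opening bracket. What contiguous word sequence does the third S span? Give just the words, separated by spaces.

an empty signal followed her young proposal beside each planet below this simple fragile error

Opening `[S` markers occur at word positions 1, 5, 10; the third of these opens the constituent [S an empty signal followed her young proposal beside each planet below this simple fragile error].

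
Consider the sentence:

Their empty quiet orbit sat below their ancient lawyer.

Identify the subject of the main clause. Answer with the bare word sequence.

"their empty quiet orbit" is the NP that combines with the VP headed by "sat" to form the main clause — the subject.

their empty quiet orbit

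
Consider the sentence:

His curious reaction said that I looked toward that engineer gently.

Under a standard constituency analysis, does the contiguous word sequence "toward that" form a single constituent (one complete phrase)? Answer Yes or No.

"toward" belongs to the preposition "toward" while "that" belongs to the noun phrase "that engineer"; a span that runs across that boundary is not a single phrase.

No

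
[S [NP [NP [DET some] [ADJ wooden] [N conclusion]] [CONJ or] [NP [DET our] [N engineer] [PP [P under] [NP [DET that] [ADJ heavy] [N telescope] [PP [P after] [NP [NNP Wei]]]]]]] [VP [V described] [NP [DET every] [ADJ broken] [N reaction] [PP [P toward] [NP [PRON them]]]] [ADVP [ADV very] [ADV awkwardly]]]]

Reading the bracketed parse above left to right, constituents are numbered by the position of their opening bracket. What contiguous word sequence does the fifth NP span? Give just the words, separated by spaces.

In left-to-right order the NP constituents are "some wooden conclusion or our engineer under that heavy telescope after Wei"; "some wooden conclusion"; "our engineer under that heavy telescope after Wei"; "that heavy telescope after Wei"; "Wei"; "every broken reaction toward them"; "them". Number 5 is "Wei".

Wei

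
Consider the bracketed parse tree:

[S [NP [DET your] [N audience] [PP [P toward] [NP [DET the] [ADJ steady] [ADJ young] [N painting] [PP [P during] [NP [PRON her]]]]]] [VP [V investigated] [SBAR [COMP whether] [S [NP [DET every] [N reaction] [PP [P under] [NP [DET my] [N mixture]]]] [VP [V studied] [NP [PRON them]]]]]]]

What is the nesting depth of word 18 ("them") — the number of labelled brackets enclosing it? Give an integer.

7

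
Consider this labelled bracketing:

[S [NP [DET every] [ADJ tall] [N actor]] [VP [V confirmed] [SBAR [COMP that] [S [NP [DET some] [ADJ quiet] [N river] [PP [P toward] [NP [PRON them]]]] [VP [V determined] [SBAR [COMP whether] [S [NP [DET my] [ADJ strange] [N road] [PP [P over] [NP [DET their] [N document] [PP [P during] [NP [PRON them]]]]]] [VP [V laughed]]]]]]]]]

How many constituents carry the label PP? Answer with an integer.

3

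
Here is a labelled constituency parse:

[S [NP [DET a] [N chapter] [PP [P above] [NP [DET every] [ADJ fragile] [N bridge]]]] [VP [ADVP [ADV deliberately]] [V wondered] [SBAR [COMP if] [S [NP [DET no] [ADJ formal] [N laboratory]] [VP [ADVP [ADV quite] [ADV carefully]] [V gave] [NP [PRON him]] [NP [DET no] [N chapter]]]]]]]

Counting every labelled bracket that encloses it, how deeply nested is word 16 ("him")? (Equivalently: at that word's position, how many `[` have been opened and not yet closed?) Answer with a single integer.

7

The word sits inside PRON, which is inside NP, inside VP, inside S, inside SBAR, inside VP, inside S — 7 brackets in all.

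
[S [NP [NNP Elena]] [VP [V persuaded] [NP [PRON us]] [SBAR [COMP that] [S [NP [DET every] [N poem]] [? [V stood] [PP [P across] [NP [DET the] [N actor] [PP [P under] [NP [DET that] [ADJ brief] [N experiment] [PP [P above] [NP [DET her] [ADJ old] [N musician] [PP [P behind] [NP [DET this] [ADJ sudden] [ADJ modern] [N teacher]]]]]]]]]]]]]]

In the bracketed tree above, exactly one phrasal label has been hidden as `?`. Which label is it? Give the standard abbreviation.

VP

The `?` node immediately contains: V 'stood', PP. That is the internal structure of a verb phrase, so the label is VP.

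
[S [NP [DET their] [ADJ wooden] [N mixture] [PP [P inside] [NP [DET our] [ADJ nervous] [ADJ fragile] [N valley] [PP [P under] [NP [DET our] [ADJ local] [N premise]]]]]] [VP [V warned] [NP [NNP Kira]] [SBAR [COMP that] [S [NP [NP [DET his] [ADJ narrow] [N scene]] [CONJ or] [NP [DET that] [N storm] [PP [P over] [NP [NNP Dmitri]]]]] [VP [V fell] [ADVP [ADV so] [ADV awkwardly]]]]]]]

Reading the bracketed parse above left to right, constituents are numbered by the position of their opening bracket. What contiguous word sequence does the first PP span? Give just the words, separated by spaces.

Opening `[PP` markers occur at word positions 4, 9, 22; the first of these opens the constituent [PP inside our nervous fragile valley under our local premise].

inside our nervous fragile valley under our local premise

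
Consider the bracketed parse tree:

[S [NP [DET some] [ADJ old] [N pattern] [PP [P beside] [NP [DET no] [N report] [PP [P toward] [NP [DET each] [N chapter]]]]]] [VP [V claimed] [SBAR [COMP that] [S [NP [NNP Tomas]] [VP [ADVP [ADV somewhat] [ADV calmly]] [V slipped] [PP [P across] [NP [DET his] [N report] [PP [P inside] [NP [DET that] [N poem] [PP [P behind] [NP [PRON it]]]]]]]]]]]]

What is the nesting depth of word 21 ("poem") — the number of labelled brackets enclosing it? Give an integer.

10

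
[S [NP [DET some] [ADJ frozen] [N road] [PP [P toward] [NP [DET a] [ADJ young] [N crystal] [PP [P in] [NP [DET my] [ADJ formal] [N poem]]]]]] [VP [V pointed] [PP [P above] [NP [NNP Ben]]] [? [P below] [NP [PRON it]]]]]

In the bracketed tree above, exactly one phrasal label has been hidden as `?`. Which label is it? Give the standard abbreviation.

PP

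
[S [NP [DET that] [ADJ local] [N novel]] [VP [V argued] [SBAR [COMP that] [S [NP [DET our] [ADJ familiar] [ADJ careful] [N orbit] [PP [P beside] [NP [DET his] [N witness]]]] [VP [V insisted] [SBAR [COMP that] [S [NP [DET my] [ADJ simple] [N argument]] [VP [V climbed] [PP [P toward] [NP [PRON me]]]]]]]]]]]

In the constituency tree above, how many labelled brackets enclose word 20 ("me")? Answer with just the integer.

11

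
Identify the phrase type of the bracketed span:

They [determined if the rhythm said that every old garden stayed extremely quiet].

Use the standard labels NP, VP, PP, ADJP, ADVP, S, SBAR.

VP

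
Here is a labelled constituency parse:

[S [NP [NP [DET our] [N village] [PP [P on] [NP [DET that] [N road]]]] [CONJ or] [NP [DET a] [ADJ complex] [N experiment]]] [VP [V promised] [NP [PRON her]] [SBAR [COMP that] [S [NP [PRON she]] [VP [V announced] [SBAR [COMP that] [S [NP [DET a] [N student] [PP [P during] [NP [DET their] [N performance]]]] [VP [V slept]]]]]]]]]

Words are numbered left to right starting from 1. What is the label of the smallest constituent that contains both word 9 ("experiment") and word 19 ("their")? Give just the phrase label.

S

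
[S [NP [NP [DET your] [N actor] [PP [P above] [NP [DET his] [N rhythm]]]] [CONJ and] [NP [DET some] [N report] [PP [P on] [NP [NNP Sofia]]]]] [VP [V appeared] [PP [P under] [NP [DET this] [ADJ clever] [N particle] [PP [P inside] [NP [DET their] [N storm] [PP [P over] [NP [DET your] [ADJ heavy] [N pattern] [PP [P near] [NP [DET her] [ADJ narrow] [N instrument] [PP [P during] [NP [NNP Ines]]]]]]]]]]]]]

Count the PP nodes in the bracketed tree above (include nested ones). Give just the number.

7

The PP constituents are: [PP above his rhythm]; [PP on Sofia]; [PP under this clever particle inside their storm over your heavy pattern near her narrow instrument during Ines]; [PP inside their storm over your heavy pattern near her narrow instrument during Ines]; [PP over your heavy pattern near her narrow instrument during Ines]; [PP near her narrow instrument during Ines] …. Total: 7.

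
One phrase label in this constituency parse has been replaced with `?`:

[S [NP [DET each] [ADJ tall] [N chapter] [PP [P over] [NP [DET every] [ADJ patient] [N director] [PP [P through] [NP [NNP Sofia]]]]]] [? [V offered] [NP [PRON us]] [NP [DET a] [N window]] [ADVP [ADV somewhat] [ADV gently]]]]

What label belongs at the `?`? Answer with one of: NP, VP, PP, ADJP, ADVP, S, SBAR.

VP

The `?` node immediately contains: V 'offered', NP, NP, ADVP. That is the internal structure of a verb phrase, so the label is VP.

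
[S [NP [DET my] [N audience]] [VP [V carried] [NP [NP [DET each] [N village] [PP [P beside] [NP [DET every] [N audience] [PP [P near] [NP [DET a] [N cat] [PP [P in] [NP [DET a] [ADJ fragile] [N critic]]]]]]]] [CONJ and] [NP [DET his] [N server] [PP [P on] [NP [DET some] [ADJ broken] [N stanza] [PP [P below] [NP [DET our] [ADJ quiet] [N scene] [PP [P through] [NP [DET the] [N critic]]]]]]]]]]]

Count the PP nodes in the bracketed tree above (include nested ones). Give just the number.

6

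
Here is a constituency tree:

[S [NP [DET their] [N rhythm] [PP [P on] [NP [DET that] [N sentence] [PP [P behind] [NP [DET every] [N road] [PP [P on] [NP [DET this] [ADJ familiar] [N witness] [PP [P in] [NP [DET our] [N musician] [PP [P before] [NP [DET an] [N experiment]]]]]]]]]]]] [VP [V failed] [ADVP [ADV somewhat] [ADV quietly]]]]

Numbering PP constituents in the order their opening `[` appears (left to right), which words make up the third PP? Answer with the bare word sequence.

on this familiar witness in our musician before an experiment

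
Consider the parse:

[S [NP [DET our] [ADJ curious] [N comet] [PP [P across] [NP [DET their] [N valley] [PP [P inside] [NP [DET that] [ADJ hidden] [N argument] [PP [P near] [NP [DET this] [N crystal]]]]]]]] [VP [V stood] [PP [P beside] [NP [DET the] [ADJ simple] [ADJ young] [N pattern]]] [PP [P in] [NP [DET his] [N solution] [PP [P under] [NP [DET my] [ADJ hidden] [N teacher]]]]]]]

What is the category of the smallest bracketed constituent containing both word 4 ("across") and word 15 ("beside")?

The smallest bracket enclosing both words is [S our curious comet across their valley inside that hidden argument near this crystal stood beside the simple young pattern in his solution under my hidden teacher], so the label is S.

S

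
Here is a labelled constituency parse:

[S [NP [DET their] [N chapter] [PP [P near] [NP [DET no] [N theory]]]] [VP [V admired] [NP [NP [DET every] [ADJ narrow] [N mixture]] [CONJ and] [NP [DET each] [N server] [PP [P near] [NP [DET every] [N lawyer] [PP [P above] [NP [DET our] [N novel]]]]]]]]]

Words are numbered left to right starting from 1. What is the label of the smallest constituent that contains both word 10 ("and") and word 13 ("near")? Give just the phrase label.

Both words fall inside [NP every narrow mixture and each server near every lawyer above our novel] (words 7–18), and no smaller constituent contains them both. Label: NP.

NP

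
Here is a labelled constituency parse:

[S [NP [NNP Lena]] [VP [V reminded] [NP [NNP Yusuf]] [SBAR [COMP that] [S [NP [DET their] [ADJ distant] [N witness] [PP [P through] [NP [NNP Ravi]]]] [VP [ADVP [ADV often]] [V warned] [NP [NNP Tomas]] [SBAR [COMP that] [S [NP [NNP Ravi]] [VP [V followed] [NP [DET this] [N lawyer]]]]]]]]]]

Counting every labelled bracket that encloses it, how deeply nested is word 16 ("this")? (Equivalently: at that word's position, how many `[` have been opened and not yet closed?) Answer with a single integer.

10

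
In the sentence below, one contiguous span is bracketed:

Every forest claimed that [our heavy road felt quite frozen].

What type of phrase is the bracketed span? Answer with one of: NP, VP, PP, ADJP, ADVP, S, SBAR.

S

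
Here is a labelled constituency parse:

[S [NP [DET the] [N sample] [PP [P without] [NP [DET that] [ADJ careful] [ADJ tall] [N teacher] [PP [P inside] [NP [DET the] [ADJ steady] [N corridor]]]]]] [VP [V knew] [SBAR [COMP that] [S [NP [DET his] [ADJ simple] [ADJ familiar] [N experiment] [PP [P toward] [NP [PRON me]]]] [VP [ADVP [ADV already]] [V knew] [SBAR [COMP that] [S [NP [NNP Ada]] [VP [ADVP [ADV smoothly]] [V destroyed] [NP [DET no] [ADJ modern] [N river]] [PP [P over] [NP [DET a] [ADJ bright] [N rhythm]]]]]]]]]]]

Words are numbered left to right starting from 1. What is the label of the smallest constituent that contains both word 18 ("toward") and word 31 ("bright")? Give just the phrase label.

S

The smallest bracket enclosing both words is [S his simple familiar experiment toward me already knew that Ada smoothly destroyed no modern river over a bright rhythm], so the label is S.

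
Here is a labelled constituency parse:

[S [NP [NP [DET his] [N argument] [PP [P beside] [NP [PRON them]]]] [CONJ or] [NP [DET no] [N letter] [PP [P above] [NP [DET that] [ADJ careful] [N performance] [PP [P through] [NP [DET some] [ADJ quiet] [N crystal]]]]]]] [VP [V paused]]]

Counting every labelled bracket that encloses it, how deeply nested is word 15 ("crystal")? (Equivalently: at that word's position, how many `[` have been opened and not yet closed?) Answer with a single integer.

The word sits inside N, which is inside NP, inside PP, inside NP, inside PP, inside NP, inside NP, inside S — 8 brackets in all.

8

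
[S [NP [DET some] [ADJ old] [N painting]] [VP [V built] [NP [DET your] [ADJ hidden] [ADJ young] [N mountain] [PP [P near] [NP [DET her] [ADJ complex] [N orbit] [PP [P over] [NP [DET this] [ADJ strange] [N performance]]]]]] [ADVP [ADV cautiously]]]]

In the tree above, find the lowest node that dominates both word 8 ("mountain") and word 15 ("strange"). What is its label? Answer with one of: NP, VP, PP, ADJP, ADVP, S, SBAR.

NP

Both words fall inside [NP your hidden young mountain near her complex orbit over this strange performance] (words 5–16), and no smaller constituent contains them both. Label: NP.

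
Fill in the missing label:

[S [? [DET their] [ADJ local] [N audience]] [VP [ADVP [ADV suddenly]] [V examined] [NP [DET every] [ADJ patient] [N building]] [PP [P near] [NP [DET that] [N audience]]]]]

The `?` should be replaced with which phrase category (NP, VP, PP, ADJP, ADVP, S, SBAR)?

NP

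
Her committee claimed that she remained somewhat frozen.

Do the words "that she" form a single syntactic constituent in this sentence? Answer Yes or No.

"that" belongs to the complementizer "that" while "she" belongs to the clause "she remained somewhat frozen"; a span that runs across that boundary is not a single phrase.

No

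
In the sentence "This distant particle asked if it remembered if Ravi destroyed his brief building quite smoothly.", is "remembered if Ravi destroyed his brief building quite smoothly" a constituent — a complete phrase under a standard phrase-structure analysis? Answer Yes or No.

Yes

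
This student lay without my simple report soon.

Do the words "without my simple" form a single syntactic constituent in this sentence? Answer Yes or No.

No

The smallest constituent containing the whole sequence is the prepositional phrase [PP without my simple report], but the sequence is only part of it — it straddles the boundary between preposition "without" and noun phrase "my simple report".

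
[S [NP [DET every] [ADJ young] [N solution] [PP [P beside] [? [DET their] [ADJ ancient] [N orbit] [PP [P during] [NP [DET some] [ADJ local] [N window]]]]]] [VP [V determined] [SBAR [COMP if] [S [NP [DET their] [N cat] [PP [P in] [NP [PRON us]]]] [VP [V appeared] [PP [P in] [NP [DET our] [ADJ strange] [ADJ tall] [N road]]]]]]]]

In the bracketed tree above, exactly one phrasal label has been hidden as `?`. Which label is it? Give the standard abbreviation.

The `?` node immediately contains: DET 'their', ADJ 'ancient', N 'orbit', PP. That is the internal structure of a noun phrase, so the label is NP.

NP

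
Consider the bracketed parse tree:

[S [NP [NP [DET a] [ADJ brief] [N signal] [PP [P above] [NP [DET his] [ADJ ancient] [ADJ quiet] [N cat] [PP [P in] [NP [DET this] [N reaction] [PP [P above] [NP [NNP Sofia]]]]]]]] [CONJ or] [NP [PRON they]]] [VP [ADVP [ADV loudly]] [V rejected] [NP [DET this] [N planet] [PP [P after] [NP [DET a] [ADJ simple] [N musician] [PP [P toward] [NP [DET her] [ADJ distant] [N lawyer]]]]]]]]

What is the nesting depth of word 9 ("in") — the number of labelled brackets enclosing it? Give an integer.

Path from the root down to the word: S → NP → NP → PP → NP → PP → P. That is 7 enclosing brackets.

7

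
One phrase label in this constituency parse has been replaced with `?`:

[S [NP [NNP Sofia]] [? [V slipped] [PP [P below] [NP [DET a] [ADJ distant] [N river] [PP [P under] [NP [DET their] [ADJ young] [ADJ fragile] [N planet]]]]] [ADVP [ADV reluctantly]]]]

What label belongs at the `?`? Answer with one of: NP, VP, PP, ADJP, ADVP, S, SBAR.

VP

Looking at what the `?` directly dominates — V 'slipped', PP, ADVP — this is a verb phrase (VP).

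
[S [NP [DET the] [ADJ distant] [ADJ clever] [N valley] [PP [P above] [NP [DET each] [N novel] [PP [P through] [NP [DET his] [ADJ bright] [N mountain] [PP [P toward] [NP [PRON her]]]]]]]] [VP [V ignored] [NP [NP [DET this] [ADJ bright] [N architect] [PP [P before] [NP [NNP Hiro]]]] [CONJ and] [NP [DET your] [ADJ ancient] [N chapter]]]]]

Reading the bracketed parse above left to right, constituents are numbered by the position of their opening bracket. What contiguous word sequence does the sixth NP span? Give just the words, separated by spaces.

this bright architect before Hiro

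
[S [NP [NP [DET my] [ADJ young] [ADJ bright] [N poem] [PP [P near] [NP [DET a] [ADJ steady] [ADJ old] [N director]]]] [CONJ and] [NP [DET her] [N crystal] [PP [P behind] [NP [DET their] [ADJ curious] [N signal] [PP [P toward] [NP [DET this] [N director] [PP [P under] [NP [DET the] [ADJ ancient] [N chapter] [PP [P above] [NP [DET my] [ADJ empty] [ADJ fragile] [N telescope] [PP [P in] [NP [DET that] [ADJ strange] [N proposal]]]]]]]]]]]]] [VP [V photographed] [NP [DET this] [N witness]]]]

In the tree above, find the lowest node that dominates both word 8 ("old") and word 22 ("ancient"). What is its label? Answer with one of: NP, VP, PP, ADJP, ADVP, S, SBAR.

NP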